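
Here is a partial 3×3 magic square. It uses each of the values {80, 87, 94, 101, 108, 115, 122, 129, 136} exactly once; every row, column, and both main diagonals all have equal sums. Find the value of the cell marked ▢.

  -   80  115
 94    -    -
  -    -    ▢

The 9 entries sum to 972, so each line sums to 972/3 = 324.
Using row 1: 80 + 115 + ? → (1,1) = 324 − 195 = 129.
Column 1: 129 + 94 + ? = 324, so (3,1) = 101.
Anti-diagonal needs 324; the known cells sum to 216, so (2,2) = 108.
Row 2: 94 + 108 + ? = 324, so (2,3) = 122.
The remaining cell in column 2 is (3,2) = 324 − 188 = 136.
From column 3, 324 − (115 + 122) gives (3,3) = 87.

87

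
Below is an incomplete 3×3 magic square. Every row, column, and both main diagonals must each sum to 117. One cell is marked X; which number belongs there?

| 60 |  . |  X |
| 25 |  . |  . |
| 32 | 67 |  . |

Row 3 must total 117; the given cells sum to 99, so (3,3) = 18.
Main diagonal needs 117; the known cells sum to 78, so (2,2) = 39.
The remaining cell in anti-diagonal is (1,3) = 117 − 71 = 46.

46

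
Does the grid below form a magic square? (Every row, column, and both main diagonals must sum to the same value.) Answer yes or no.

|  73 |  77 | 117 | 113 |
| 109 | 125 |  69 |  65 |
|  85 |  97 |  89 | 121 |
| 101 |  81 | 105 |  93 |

Row 1: 73 + 77 + 117 + 113 = 380.
Row 2: 109 + 125 + 69 + 65 = 368.
Row 3: 85 + 97 + 89 + 121 = 392.
Row 4: 101 + 81 + 105 + 93 = 380.
Column 1: 73 + 109 + 85 + 101 = 368.
Column 2: 77 + 125 + 97 + 81 = 380.
Column 3: 117 + 69 + 89 + 105 = 380.
Column 4: 113 + 65 + 121 + 93 = 392.
Main diagonal: 73 + 125 + 89 + 93 = 380.
Anti-diagonal: 113 + 69 + 97 + 101 = 380.

No — column 2 sums to 380 but row 3 sums to 392.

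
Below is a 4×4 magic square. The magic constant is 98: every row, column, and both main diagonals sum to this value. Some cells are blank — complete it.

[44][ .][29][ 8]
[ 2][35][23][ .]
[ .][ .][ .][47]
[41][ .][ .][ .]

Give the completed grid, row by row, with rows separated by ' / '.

44 17 29 8 / 2 35 23 38 / 11 26 14 47 / 41 20 32 5

Row 1 must total 98; the given cells sum to 81, so (1,2) = 17.
Row 2 must total 98; the given cells sum to 60, so (2,4) = 38.
From column 1, 98 − (44 + 2 + 41) gives (3,1) = 11.
From column 4, 98 − (8 + 38 + 47) gives (4,4) = 5.
Main diagonal: 44 + 35 + 5 + ? = 98, so (3,3) = 14.
Using anti-diagonal: 8 + 23 + 41 + ? → (3,2) = 98 − 72 = 26.
Column 2 must total 98; the given cells sum to 78, so (4,2) = 20.
Column 3: 29 + 23 + 14 + ? = 98, so (4,3) = 32.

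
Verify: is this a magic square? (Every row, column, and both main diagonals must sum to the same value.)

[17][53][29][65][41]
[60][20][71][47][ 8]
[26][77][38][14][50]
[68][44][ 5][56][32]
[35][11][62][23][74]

No — column 1 sums to 206 but row 1 sums to 205.

Row 1: 17 + 53 + 29 + 65 + 41 = 205.
Row 2: 60 + 20 + 71 + 47 + 8 = 206.
Row 3: 26 + 77 + 38 + 14 + 50 = 205.
Row 4: 68 + 44 + 5 + 56 + 32 = 205.
Row 5: 35 + 11 + 62 + 23 + 74 = 205.
Column 1: 17 + 60 + 26 + 68 + 35 = 206.
Column 2: 53 + 20 + 77 + 44 + 11 = 205.
Column 3: 29 + 71 + 38 + 5 + 62 = 205.
Column 4: 65 + 47 + 14 + 56 + 23 = 205.
Column 5: 41 + 8 + 50 + 32 + 74 = 205.
Main diagonal: 17 + 20 + 38 + 56 + 74 = 205.
Anti-diagonal: 41 + 47 + 38 + 44 + 35 = 205.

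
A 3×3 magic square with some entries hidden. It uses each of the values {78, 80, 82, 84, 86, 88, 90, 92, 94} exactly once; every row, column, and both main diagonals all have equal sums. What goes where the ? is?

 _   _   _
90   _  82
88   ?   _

78

The 9 entries sum to 774, so each line sums to 774/3 = 258.
Row 2: 90 + 82 + ? = 258, so (2,2) = 86.
From column 1, 258 − (90 + 88) gives (1,1) = 80.
Main diagonal needs 258; the known cells sum to 166, so (3,3) = 92.
The remaining cell in anti-diagonal is (1,3) = 258 − 174 = 84.
From row 1, 258 − (80 + 84) gives (1,2) = 94.
Row 3 must total 258; the given cells sum to 180, so (3,2) = 78.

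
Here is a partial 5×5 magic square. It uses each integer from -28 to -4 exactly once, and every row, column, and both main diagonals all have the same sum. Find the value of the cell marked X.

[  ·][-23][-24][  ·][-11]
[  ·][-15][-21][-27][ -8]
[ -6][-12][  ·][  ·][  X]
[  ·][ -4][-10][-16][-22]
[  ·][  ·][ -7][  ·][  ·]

-25

The entries are -28 through -4, which sum to -400, so each line sums to -400/5 = -80.
Row 2 must total -80; the given cells sum to -71, so (2,1) = -9.
Row 4 needs -80; the known cells sum to -52, so (4,1) = -28.
Column 2 must total -80; the given cells sum to -54, so (5,2) = -26.
Using column 3: -24 + (-21) + (-10) + (-7) + ? → (3,3) = -80 − (-62) = -18.
Anti-diagonal must total -80; the given cells sum to -60, so (5,1) = -20.
Column 1 must total -80; the given cells sum to -63, so (1,1) = -17.
From main diagonal, -80 − (-17 + (-15) + (-18) + (-16)) gives (5,5) = -14.
From row 1, -80 − (-17 + (-23) + (-24) + (-11)) gives (1,4) = -5.
Row 5: -20 + (-26) + (-7) + (-14) + ? = -80, so (5,4) = -13.
Column 4 needs -80; the known cells sum to -61, so (3,4) = -19.
Column 5 must total -80; the given cells sum to -55, so (3,5) = -25.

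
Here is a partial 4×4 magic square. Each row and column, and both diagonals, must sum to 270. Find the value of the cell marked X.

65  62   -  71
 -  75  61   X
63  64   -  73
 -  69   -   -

Row 1: 65 + 62 + 71 + ? = 270, so (1,3) = 72.
Using row 3: 63 + 64 + 73 + ? → (3,3) = 270 − 200 = 70.
From column 3, 270 − (72 + 61 + 70) gives (4,3) = 67.
The remaining cell in main diagonal is (4,4) = 270 − 210 = 60.
The remaining cell in anti-diagonal is (4,1) = 270 − 196 = 74.
From column 1, 270 − (65 + 63 + 74) gives (2,1) = 68.
Using column 4: 71 + 73 + 60 + ? → (2,4) = 270 − 204 = 66.

66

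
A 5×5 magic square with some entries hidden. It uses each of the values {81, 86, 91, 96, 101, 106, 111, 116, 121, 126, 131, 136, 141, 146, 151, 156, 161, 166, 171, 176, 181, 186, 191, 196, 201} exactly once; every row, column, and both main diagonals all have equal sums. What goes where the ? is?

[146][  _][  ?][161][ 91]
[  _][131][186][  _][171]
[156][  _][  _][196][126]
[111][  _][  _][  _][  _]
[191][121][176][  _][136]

106

The 25 entries sum to 3525, so each line sums to 3525/5 = 705.
Row 5 must total 705; the given cells sum to 624, so (5,4) = 81.
The remaining cell in column 1 is (2,1) = 705 − 604 = 101.
Column 5 needs 705; the known cells sum to 524, so (4,5) = 181.
Using row 2: 101 + 131 + 186 + 171 + ? → (2,4) = 705 − 589 = 116.
Using column 4: 161 + 116 + 196 + 81 + ? → (4,4) = 705 − 554 = 151.
Main diagonal needs 705; the known cells sum to 564, so (3,3) = 141.
The remaining cell in anti-diagonal is (4,2) = 705 − 539 = 166.
Row 3: 156 + 141 + 196 + 126 + ? = 705, so (3,2) = 86.
Row 4 needs 705; the known cells sum to 609, so (4,3) = 96.
From column 2, 705 − (131 + 86 + 166 + 121) gives (1,2) = 201.
Column 3 needs 705; the known cells sum to 599, so (1,3) = 106.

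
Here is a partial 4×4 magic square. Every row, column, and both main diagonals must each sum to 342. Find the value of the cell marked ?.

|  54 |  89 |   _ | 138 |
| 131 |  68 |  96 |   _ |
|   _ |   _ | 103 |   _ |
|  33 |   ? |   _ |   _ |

110

The remaining cell in row 1 is (1,3) = 342 − 281 = 61.
From row 2, 342 − (131 + 68 + 96) gives (2,4) = 47.
Column 1 must total 342; the given cells sum to 218, so (3,1) = 124.
Column 3 must total 342; the given cells sum to 260, so (4,3) = 82.
The remaining cell in main diagonal is (4,4) = 342 − 225 = 117.
The remaining cell in anti-diagonal is (3,2) = 342 − 267 = 75.
Row 3 must total 342; the given cells sum to 302, so (3,4) = 40.
The remaining cell in row 4 is (4,2) = 342 − 232 = 110.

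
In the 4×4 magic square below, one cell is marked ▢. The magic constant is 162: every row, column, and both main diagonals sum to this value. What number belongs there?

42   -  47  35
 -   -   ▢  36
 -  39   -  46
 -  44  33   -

48

From row 1, 162 − (42 + 47 + 35) gives (1,2) = 38.
From column 2, 162 − (38 + 39 + 44) gives (2,2) = 41.
From column 4, 162 − (35 + 36 + 46) gives (4,4) = 45.
Main diagonal must total 162; the given cells sum to 128, so (3,3) = 34.
From row 3, 162 − (39 + 34 + 46) gives (3,1) = 43.
The remaining cell in row 4 is (4,1) = 162 − 122 = 40.
Column 1 must total 162; the given cells sum to 125, so (2,1) = 37.
Using column 3: 47 + 34 + 33 + ? → (2,3) = 162 − 114 = 48.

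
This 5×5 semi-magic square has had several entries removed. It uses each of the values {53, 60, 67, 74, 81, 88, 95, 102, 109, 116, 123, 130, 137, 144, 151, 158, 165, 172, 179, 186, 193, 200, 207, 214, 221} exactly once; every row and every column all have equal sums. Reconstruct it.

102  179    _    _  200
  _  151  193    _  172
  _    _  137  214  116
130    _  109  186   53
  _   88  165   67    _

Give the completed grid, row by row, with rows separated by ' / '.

The 25 entries sum to 3425, so each line sums to 3425/5 = 685.
Row 4: 130 + 109 + 186 + 53 + ? = 685, so (4,2) = 207.
The remaining cell in column 2 is (3,2) = 685 − 625 = 60.
From column 3, 685 − (193 + 137 + 109 + 165) gives (1,3) = 81.
From column 5, 685 − (200 + 172 + 116 + 53) gives (5,5) = 144.
Row 1 must total 685; the given cells sum to 562, so (1,4) = 123.
Row 3 needs 685; the known cells sum to 527, so (3,1) = 158.
From row 5, 685 − (88 + 165 + 67 + 144) gives (5,1) = 221.
The remaining cell in column 1 is (2,1) = 685 − 611 = 74.
From column 4, 685 − (123 + 214 + 186 + 67) gives (2,4) = 95.

102 179 81 123 200 / 74 151 193 95 172 / 158 60 137 214 116 / 130 207 109 186 53 / 221 88 165 67 144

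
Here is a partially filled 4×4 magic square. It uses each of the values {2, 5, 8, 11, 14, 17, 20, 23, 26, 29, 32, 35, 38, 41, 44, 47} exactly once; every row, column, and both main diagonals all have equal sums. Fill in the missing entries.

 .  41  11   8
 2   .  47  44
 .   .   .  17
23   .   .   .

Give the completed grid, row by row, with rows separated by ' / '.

The 16 entries sum to 392, so each line sums to 392/4 = 98.
Row 1: 41 + 11 + 8 + ? = 98, so (1,1) = 38.
Row 2: 2 + 47 + 44 + ? = 98, so (2,2) = 5.
The remaining cell in column 1 is (3,1) = 98 − 63 = 35.
The remaining cell in column 4 is (4,4) = 98 − 69 = 29.
Main diagonal: 38 + 5 + 29 + ? = 98, so (3,3) = 26.
The remaining cell in anti-diagonal is (3,2) = 98 − 78 = 20.
Using column 2: 41 + 5 + 20 + ? → (4,2) = 98 − 66 = 32.
The remaining cell in column 3 is (4,3) = 98 − 84 = 14.

38 41 11 8 / 2 5 47 44 / 35 20 26 17 / 23 32 14 29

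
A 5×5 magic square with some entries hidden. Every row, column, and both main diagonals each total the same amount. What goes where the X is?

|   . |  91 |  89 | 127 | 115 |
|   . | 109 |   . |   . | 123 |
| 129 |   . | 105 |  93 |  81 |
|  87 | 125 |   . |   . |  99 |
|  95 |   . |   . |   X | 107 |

Column 5 is complete and sums to 525; that is the magic constant.
From row 1, 525 − (91 + 89 + 127 + 115) gives (1,1) = 103.
Using row 3: 129 + 105 + 93 + 81 + ? → (3,2) = 525 − 408 = 117.
Column 1 needs 525; the known cells sum to 414, so (2,1) = 111.
Column 2 must total 525; the given cells sum to 442, so (5,2) = 83.
Using main diagonal: 103 + 109 + 105 + 107 + ? → (4,4) = 525 − 424 = 101.
Using anti-diagonal: 115 + 105 + 125 + 95 + ? → (2,4) = 525 − 440 = 85.
From row 2, 525 − (111 + 109 + 85 + 123) gives (2,3) = 97.
The remaining cell in row 4 is (4,3) = 525 − 412 = 113.
Column 3 must total 525; the given cells sum to 404, so (5,3) = 121.
Column 4 must total 525; the given cells sum to 406, so (5,4) = 119.

119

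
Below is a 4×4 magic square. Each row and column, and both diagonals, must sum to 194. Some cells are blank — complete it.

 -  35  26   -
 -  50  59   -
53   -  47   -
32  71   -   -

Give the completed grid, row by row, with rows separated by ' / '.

68 35 26 65 / 41 50 59 44 / 53 38 47 56 / 32 71 62 29

From column 2, 194 − (35 + 50 + 71) gives (3,2) = 38.
Column 3: 26 + 59 + 47 + ? = 194, so (4,3) = 62.
From anti-diagonal, 194 − (59 + 38 + 32) gives (1,4) = 65.
Row 1 needs 194; the known cells sum to 126, so (1,1) = 68.
Row 3 needs 194; the known cells sum to 138, so (3,4) = 56.
The remaining cell in row 4 is (4,4) = 194 − 165 = 29.
The remaining cell in column 1 is (2,1) = 194 − 153 = 41.
The remaining cell in column 4 is (2,4) = 194 − 150 = 44.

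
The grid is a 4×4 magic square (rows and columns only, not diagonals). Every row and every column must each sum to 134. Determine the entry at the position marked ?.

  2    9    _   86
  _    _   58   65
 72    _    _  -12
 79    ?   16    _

44

Row 1 needs 134; the known cells sum to 97, so (1,3) = 37.
From column 1, 134 − (2 + 72 + 79) gives (2,1) = -19.
Column 3 needs 134; the known cells sum to 111, so (3,3) = 23.
From column 4, 134 − (86 + 65 + (-12)) gives (4,4) = -5.
Row 2: -19 + 58 + 65 + ? = 134, so (2,2) = 30.
From row 3, 134 − (72 + 23 + (-12)) gives (3,2) = 51.
Row 4 must total 134; the given cells sum to 90, so (4,2) = 44.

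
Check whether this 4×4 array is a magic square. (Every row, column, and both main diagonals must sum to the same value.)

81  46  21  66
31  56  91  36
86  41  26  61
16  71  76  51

Yes

Row 1: 81 + 46 + 21 + 66 = 214.
Row 2: 31 + 56 + 91 + 36 = 214.
Row 3: 86 + 41 + 26 + 61 = 214.
Row 4: 16 + 71 + 76 + 51 = 214.
Column 1: 81 + 31 + 86 + 16 = 214.
Column 2: 46 + 56 + 41 + 71 = 214.
Column 3: 21 + 91 + 26 + 76 = 214.
Column 4: 66 + 36 + 61 + 51 = 214.
Main diagonal: 81 + 56 + 26 + 51 = 214.
Anti-diagonal: 66 + 91 + 41 + 16 = 214.
All lines sum to 214.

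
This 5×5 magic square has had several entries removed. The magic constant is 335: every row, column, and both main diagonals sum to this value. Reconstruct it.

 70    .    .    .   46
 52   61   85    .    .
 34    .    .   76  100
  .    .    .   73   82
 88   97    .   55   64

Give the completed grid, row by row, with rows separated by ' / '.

70 79 103 37 46 / 52 61 85 94 43 / 34 58 67 76 100 / 91 40 49 73 82 / 88 97 31 55 64

Row 5 must total 335; the given cells sum to 304, so (5,3) = 31.
Column 1 must total 335; the given cells sum to 244, so (4,1) = 91.
The remaining cell in column 5 is (2,5) = 335 − 292 = 43.
The remaining cell in main diagonal is (3,3) = 335 − 268 = 67.
Row 2: 52 + 61 + 85 + 43 + ? = 335, so (2,4) = 94.
Row 3: 34 + 67 + 76 + 100 + ? = 335, so (3,2) = 58.
Column 4 needs 335; the known cells sum to 298, so (1,4) = 37.
Anti-diagonal: 46 + 94 + 67 + 88 + ? = 335, so (4,2) = 40.
Row 4 must total 335; the given cells sum to 286, so (4,3) = 49.
Column 2 needs 335; the known cells sum to 256, so (1,2) = 79.
Column 3 must total 335; the given cells sum to 232, so (1,3) = 103.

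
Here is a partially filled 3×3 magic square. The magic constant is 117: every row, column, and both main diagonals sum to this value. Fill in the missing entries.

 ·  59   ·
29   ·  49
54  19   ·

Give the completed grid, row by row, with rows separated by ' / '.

34 59 24 / 29 39 49 / 54 19 44

Using row 2: 29 + 49 + ? → (2,2) = 117 − 78 = 39.
Row 3: 54 + 19 + ? = 117, so (3,3) = 44.
From column 1, 117 − (29 + 54) gives (1,1) = 34.
Using column 3: 49 + 44 + ? → (1,3) = 117 − 93 = 24.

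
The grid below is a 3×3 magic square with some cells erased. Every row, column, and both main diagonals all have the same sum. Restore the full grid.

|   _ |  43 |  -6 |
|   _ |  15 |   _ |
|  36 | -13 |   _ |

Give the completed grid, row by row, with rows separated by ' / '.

8 43 -6 / 1 15 29 / 36 -13 22

Column 2 is already complete: 43 + 15 + -13 = 45, so that is the magic constant.
Row 1 must total 45; the given cells sum to 37, so (1,1) = 8.
Using row 3: 36 + (-13) + ? → (3,3) = 45 − 23 = 22.
Column 1: 8 + 36 + ? = 45, so (2,1) = 1.
The remaining cell in column 3 is (2,3) = 45 − 16 = 29.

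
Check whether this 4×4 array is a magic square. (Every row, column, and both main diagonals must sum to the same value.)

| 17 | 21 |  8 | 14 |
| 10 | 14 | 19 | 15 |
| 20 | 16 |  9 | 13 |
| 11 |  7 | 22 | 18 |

Row 1: 17 + 21 + 8 + 14 = 60.
Row 2: 10 + 14 + 19 + 15 = 58.
Row 3: 20 + 16 + 9 + 13 = 58.
Row 4: 11 + 7 + 22 + 18 = 58.
Column 1: 17 + 10 + 20 + 11 = 58.
Column 2: 21 + 14 + 16 + 7 = 58.
Column 3: 8 + 19 + 9 + 22 = 58.
Column 4: 14 + 15 + 13 + 18 = 60.
Main diagonal: 17 + 14 + 9 + 18 = 58.
Anti-diagonal: 14 + 19 + 16 + 11 = 60.

No — row 1 sums to 60 but column 3 sums to 58.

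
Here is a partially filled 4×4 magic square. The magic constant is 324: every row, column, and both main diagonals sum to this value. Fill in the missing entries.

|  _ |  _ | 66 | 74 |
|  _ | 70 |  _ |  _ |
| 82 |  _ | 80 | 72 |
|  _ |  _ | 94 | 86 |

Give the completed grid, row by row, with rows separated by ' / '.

88 96 66 74 / 78 70 84 92 / 82 90 80 72 / 76 68 94 86

Row 3: 82 + 80 + 72 + ? = 324, so (3,2) = 90.
Using column 3: 66 + 80 + 94 + ? → (2,3) = 324 − 240 = 84.
Column 4 must total 324; the given cells sum to 232, so (2,4) = 92.
From main diagonal, 324 − (70 + 80 + 86) gives (1,1) = 88.
The remaining cell in anti-diagonal is (4,1) = 324 − 248 = 76.
Row 1 needs 324; the known cells sum to 228, so (1,2) = 96.
Row 2: 70 + 84 + 92 + ? = 324, so (2,1) = 78.
From row 4, 324 − (76 + 94 + 86) gives (4,2) = 68.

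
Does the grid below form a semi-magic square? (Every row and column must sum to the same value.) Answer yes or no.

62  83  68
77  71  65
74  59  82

No — column 3 sums to 215 but row 2 sums to 213.

Row 1: 62 + 83 + 68 = 213.
Row 2: 77 + 71 + 65 = 213.
Row 3: 74 + 59 + 82 = 215.
Column 1: 62 + 77 + 74 = 213.
Column 2: 83 + 71 + 59 = 213.
Column 3: 68 + 65 + 82 = 215.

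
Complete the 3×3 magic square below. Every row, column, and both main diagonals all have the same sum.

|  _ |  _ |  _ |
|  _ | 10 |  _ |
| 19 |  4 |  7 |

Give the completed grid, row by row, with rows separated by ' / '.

Row 3 is already complete: 19 + 4 + 7 = 30, so that is the magic constant.
Column 2 needs 30; the known cells sum to 14, so (1,2) = 16.
From main diagonal, 30 − (10 + 7) gives (1,1) = 13.
Anti-diagonal: 10 + 19 + ? = 30, so (1,3) = 1.
Using column 1: 13 + 19 + ? → (2,1) = 30 − 32 = -2.
Column 3: 1 + 7 + ? = 30, so (2,3) = 22.

13 16 1 / -2 10 22 / 19 4 7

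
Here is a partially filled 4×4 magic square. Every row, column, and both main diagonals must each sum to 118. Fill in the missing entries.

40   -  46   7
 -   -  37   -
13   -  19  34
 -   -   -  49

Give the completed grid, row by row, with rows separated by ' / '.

From row 1, 118 − (40 + 46 + 7) gives (1,2) = 25.
Row 3 must total 118; the given cells sum to 66, so (3,2) = 52.
Using column 3: 46 + 37 + 19 + ? → (4,3) = 118 − 102 = 16.
Column 4 needs 118; the known cells sum to 90, so (2,4) = 28.
Main diagonal must total 118; the given cells sum to 108, so (2,2) = 10.
Using anti-diagonal: 7 + 37 + 52 + ? → (4,1) = 118 − 96 = 22.
Row 2 needs 118; the known cells sum to 75, so (2,1) = 43.
The remaining cell in row 4 is (4,2) = 118 − 87 = 31.

40 25 46 7 / 43 10 37 28 / 13 52 19 34 / 22 31 16 49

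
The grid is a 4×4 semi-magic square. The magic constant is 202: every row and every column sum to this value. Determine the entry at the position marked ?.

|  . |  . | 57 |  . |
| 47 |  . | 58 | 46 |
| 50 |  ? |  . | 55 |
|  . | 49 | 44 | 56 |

Using row 2: 47 + 58 + 46 + ? → (2,2) = 202 − 151 = 51.
From row 4, 202 − (49 + 44 + 56) gives (4,1) = 53.
From column 1, 202 − (47 + 50 + 53) gives (1,1) = 52.
From column 3, 202 − (57 + 58 + 44) gives (3,3) = 43.
The remaining cell in column 4 is (1,4) = 202 − 157 = 45.
Row 1 needs 202; the known cells sum to 154, so (1,2) = 48.
Row 3 needs 202; the known cells sum to 148, so (3,2) = 54.

54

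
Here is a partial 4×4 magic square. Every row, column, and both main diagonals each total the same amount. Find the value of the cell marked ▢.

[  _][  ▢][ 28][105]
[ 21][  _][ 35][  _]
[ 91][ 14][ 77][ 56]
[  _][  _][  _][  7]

63

Row 3 is complete and sums to 238; that is the magic constant.
Using column 3: 28 + 35 + 77 + ? → (4,3) = 238 − 140 = 98.
From column 4, 238 − (105 + 56 + 7) gives (2,4) = 70.
Anti-diagonal must total 238; the given cells sum to 154, so (4,1) = 84.
The remaining cell in row 2 is (2,2) = 238 − 126 = 112.
Using row 4: 84 + 98 + 7 + ? → (4,2) = 238 − 189 = 49.
The remaining cell in column 1 is (1,1) = 238 − 196 = 42.
The remaining cell in column 2 is (1,2) = 238 − 175 = 63.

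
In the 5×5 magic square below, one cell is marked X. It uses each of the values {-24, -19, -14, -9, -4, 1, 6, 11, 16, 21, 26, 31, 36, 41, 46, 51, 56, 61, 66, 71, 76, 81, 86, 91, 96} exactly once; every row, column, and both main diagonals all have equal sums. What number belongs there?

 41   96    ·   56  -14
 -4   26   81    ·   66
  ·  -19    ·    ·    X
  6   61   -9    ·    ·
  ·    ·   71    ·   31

21

The 25 entries sum to 900, so each line sums to 900/5 = 180.
Row 1 must total 180; the given cells sum to 179, so (1,3) = 1.
Using row 2: -4 + 26 + 81 + 66 + ? → (2,4) = 180 − 169 = 11.
From column 2, 180 − (96 + 26 + (-19) + 61) gives (5,2) = 16.
Column 3: 1 + 81 + (-9) + 71 + ? = 180, so (3,3) = 36.
Main diagonal must total 180; the given cells sum to 134, so (4,4) = 46.
Anti-diagonal: -14 + 11 + 36 + 61 + ? = 180, so (5,1) = 86.
Row 4 must total 180; the given cells sum to 104, so (4,5) = 76.
The remaining cell in row 5 is (5,4) = 180 − 204 = -24.
Using column 1: 41 + (-4) + 6 + 86 + ? → (3,1) = 180 − 129 = 51.
Column 4 must total 180; the given cells sum to 89, so (3,4) = 91.
The remaining cell in column 5 is (3,5) = 180 − 159 = 21.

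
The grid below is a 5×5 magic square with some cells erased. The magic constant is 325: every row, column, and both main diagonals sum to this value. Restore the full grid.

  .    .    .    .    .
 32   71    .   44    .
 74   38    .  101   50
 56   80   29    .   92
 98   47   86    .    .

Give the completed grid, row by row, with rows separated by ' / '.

Row 3 needs 325; the known cells sum to 263, so (3,3) = 62.
Row 4 must total 325; the given cells sum to 257, so (4,4) = 68.
The remaining cell in column 1 is (1,1) = 325 − 260 = 65.
Using column 2: 71 + 38 + 80 + 47 + ? → (1,2) = 325 − 236 = 89.
Main diagonal: 65 + 71 + 62 + 68 + ? = 325, so (5,5) = 59.
Anti-diagonal needs 325; the known cells sum to 284, so (1,5) = 41.
Using row 5: 98 + 47 + 86 + 59 + ? → (5,4) = 325 − 290 = 35.
Column 4: 44 + 101 + 68 + 35 + ? = 325, so (1,4) = 77.
Using column 5: 41 + 50 + 92 + 59 + ? → (2,5) = 325 − 242 = 83.
The remaining cell in row 1 is (1,3) = 325 − 272 = 53.
Row 2 needs 325; the known cells sum to 230, so (2,3) = 95.

65 89 53 77 41 / 32 71 95 44 83 / 74 38 62 101 50 / 56 80 29 68 92 / 98 47 86 35 59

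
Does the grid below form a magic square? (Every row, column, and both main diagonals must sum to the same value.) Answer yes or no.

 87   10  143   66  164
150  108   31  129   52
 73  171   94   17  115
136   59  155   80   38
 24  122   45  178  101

Row 1: 87 + 10 + 143 + 66 + 164 = 470.
Row 2: 150 + 108 + 31 + 129 + 52 = 470.
Row 3: 73 + 171 + 94 + 17 + 115 = 470.
Row 4: 136 + 59 + 155 + 80 + 38 = 468.
Row 5: 24 + 122 + 45 + 178 + 101 = 470.
Column 1: 87 + 150 + 73 + 136 + 24 = 470.
Column 2: 10 + 108 + 171 + 59 + 122 = 470.
Column 3: 143 + 31 + 94 + 155 + 45 = 468.
Column 4: 66 + 129 + 17 + 80 + 178 = 470.
Column 5: 164 + 52 + 115 + 38 + 101 = 470.
Main diagonal: 87 + 108 + 94 + 80 + 101 = 470.
Anti-diagonal: 164 + 129 + 94 + 59 + 24 = 470.

No — column 3 sums to 468 but main diagonal sums to 470.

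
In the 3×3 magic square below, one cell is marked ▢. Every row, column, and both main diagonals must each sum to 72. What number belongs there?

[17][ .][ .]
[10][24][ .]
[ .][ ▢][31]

Row 2 must total 72; the given cells sum to 34, so (2,3) = 38.
Column 1: 17 + 10 + ? = 72, so (3,1) = 45.
Column 3: 38 + 31 + ? = 72, so (1,3) = 3.
Row 1 must total 72; the given cells sum to 20, so (1,2) = 52.
From row 3, 72 − (45 + 31) gives (3,2) = -4.

-4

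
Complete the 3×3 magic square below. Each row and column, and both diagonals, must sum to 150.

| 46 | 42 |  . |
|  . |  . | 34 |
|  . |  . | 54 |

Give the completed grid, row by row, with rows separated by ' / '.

Row 1 must total 150; the given cells sum to 88, so (1,3) = 62.
The remaining cell in main diagonal is (2,2) = 150 − 100 = 50.
Using anti-diagonal: 62 + 50 + ? → (3,1) = 150 − 112 = 38.
Row 2: 50 + 34 + ? = 150, so (2,1) = 66.
Using row 3: 38 + 54 + ? → (3,2) = 150 − 92 = 58.

46 42 62 / 66 50 34 / 38 58 54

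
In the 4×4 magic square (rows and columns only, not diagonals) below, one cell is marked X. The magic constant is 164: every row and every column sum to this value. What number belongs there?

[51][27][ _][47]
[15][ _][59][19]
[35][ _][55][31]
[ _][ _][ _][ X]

From row 1, 164 − (51 + 27 + 47) gives (1,3) = 39.
Row 2: 15 + 59 + 19 + ? = 164, so (2,2) = 71.
Row 3 needs 164; the known cells sum to 121, so (3,2) = 43.
Using column 1: 51 + 15 + 35 + ? → (4,1) = 164 − 101 = 63.
From column 2, 164 − (27 + 71 + 43) gives (4,2) = 23.
Column 3: 39 + 59 + 55 + ? = 164, so (4,3) = 11.
Column 4 must total 164; the given cells sum to 97, so (4,4) = 67.

67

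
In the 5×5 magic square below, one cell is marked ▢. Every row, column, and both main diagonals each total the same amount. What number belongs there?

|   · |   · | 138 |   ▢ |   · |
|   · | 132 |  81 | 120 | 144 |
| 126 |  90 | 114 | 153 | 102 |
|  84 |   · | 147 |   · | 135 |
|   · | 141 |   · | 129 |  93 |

Row 3 is complete and sums to 585; that is the magic constant.
Row 2 must total 585; the given cells sum to 477, so (2,1) = 108.
Column 3 needs 585; the known cells sum to 480, so (5,3) = 105.
From column 5, 585 − (144 + 102 + 135 + 93) gives (1,5) = 111.
From row 5, 585 − (141 + 105 + 129 + 93) gives (5,1) = 117.
Column 1: 108 + 126 + 84 + 117 + ? = 585, so (1,1) = 150.
Main diagonal needs 585; the known cells sum to 489, so (4,4) = 96.
Anti-diagonal must total 585; the given cells sum to 462, so (4,2) = 123.
Column 2: 132 + 90 + 123 + 141 + ? = 585, so (1,2) = 99.
Using column 4: 120 + 153 + 96 + 129 + ? → (1,4) = 585 − 498 = 87.

87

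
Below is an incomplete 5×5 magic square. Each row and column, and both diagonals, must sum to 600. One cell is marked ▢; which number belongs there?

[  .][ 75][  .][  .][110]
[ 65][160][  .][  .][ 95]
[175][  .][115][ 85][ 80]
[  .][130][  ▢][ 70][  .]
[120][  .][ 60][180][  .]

Row 3: 175 + 115 + 85 + 80 + ? = 600, so (3,2) = 145.
Column 2 needs 600; the known cells sum to 510, so (5,2) = 90.
Anti-diagonal must total 600; the given cells sum to 475, so (2,4) = 125.
From row 2, 600 − (65 + 160 + 125 + 95) gives (2,3) = 155.
The remaining cell in row 5 is (5,5) = 600 − 450 = 150.
Using column 4: 125 + 85 + 70 + 180 + ? → (1,4) = 600 − 460 = 140.
Using column 5: 110 + 95 + 80 + 150 + ? → (4,5) = 600 − 435 = 165.
From main diagonal, 600 − (160 + 115 + 70 + 150) gives (1,1) = 105.
The remaining cell in row 1 is (1,3) = 600 − 430 = 170.
Column 1 needs 600; the known cells sum to 465, so (4,1) = 135.
Column 3: 170 + 155 + 115 + 60 + ? = 600, so (4,3) = 100.

100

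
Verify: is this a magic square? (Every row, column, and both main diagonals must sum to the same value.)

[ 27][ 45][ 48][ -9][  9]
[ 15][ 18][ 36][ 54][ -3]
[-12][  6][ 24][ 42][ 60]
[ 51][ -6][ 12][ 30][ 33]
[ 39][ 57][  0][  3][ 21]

Row 1: 27 + 45 + 48 + (-9) + 9 = 120.
Row 2: 15 + 18 + 36 + 54 + (-3) = 120.
Row 3: -12 + 6 + 24 + 42 + 60 = 120.
Row 4: 51 + (-6) + 12 + 30 + 33 = 120.
Row 5: 39 + 57 + 0 + 3 + 21 = 120.
Column 1: 27 + 15 + (-12) + 51 + 39 = 120.
Column 2: 45 + 18 + 6 + (-6) + 57 = 120.
Column 3: 48 + 36 + 24 + 12 + 0 = 120.
Column 4: -9 + 54 + 42 + 30 + 3 = 120.
Column 5: 9 + (-3) + 60 + 33 + 21 = 120.
Main diagonal: 27 + 18 + 24 + 30 + 21 = 120.
Anti-diagonal: 9 + 54 + 24 + (-6) + 39 = 120.
All lines sum to 120.

Yes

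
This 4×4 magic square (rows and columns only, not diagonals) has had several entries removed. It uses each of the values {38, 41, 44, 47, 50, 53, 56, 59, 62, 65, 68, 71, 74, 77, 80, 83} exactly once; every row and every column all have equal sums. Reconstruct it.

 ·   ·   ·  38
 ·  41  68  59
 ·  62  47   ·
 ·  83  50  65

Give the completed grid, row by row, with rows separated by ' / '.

The 16 entries sum to 968, so each line sums to 968/4 = 242.
Row 2 needs 242; the known cells sum to 168, so (2,1) = 74.
Row 4: 83 + 50 + 65 + ? = 242, so (4,1) = 44.
Column 2 needs 242; the known cells sum to 186, so (1,2) = 56.
Column 3: 68 + 47 + 50 + ? = 242, so (1,3) = 77.
From column 4, 242 − (38 + 59 + 65) gives (3,4) = 80.
Using row 1: 56 + 77 + 38 + ? → (1,1) = 242 − 171 = 71.
Using row 3: 62 + 47 + 80 + ? → (3,1) = 242 − 189 = 53.

71 56 77 38 / 74 41 68 59 / 53 62 47 80 / 44 83 50 65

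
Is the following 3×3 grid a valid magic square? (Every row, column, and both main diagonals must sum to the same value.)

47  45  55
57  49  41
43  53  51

Yes

Row 1: 47 + 45 + 55 = 147.
Row 2: 57 + 49 + 41 = 147.
Row 3: 43 + 53 + 51 = 147.
Column 1: 47 + 57 + 43 = 147.
Column 2: 45 + 49 + 53 = 147.
Column 3: 55 + 41 + 51 = 147.
Main diagonal: 47 + 49 + 51 = 147.
Anti-diagonal: 55 + 49 + 43 = 147.
All lines sum to 147.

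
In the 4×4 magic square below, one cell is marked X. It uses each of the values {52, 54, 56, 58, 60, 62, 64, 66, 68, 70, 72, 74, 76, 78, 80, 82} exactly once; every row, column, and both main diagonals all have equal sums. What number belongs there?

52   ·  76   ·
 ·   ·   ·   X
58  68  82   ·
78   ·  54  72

70

The 16 entries sum to 1072, so each line sums to 1072/4 = 268.
From row 3, 268 − (58 + 68 + 82) gives (3,4) = 60.
Using row 4: 78 + 54 + 72 + ? → (4,2) = 268 − 204 = 64.
Column 1 needs 268; the known cells sum to 188, so (2,1) = 80.
The remaining cell in column 3 is (2,3) = 268 − 212 = 56.
The remaining cell in main diagonal is (2,2) = 268 − 206 = 62.
The remaining cell in anti-diagonal is (1,4) = 268 − 202 = 66.
From row 1, 268 − (52 + 76 + 66) gives (1,2) = 74.
Row 2 needs 268; the known cells sum to 198, so (2,4) = 70.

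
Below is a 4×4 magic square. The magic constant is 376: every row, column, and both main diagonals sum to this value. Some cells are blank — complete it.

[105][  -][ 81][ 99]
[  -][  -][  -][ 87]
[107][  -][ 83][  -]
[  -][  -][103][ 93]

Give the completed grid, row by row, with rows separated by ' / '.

105 91 81 99 / 85 95 109 87 / 107 89 83 97 / 79 101 103 93

Row 1: 105 + 81 + 99 + ? = 376, so (1,2) = 91.
Using column 3: 81 + 83 + 103 + ? → (2,3) = 376 − 267 = 109.
Column 4: 99 + 87 + 93 + ? = 376, so (3,4) = 97.
Main diagonal needs 376; the known cells sum to 281, so (2,2) = 95.
Row 2: 95 + 109 + 87 + ? = 376, so (2,1) = 85.
From row 3, 376 − (107 + 83 + 97) gives (3,2) = 89.
The remaining cell in column 1 is (4,1) = 376 − 297 = 79.
From column 2, 376 − (91 + 95 + 89) gives (4,2) = 101.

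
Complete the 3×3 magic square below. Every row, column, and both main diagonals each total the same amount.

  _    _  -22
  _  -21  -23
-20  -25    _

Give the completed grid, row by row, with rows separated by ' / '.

-24 -17 -22 / -19 -21 -23 / -20 -25 -18

Anti-diagonal is already complete: -22 + -21 + -20 = -63, so that is the magic constant.
Row 2 must total -63; the given cells sum to -44, so (2,1) = -19.
Row 3 needs -63; the known cells sum to -45, so (3,3) = -18.
Using column 1: -19 + (-20) + ? → (1,1) = -63 − (-39) = -24.
Column 2 needs -63; the known cells sum to -46, so (1,2) = -17.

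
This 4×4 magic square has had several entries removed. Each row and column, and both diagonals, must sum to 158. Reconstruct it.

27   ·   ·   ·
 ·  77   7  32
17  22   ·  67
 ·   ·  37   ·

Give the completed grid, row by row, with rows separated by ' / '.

27 12 62 57 / 42 77 7 32 / 17 22 52 67 / 72 47 37 2

Row 2 must total 158; the given cells sum to 116, so (2,1) = 42.
From row 3, 158 − (17 + 22 + 67) gives (3,3) = 52.
Column 1 needs 158; the known cells sum to 86, so (4,1) = 72.
Column 3 must total 158; the given cells sum to 96, so (1,3) = 62.
The remaining cell in main diagonal is (4,4) = 158 − 156 = 2.
From anti-diagonal, 158 − (7 + 22 + 72) gives (1,4) = 57.
Row 1 needs 158; the known cells sum to 146, so (1,2) = 12.
From row 4, 158 − (72 + 37 + 2) gives (4,2) = 47.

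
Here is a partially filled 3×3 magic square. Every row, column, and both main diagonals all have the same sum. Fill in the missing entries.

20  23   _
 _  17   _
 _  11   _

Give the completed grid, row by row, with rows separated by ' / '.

20 23 8 / 5 17 29 / 26 11 14

Column 2 is already complete: 23 + 17 + 11 = 51, so that is the magic constant.
From row 1, 51 − (20 + 23) gives (1,3) = 8.
Main diagonal needs 51; the known cells sum to 37, so (3,3) = 14.
Anti-diagonal needs 51; the known cells sum to 25, so (3,1) = 26.
Column 1 must total 51; the given cells sum to 46, so (2,1) = 5.
Column 3 needs 51; the known cells sum to 22, so (2,3) = 29.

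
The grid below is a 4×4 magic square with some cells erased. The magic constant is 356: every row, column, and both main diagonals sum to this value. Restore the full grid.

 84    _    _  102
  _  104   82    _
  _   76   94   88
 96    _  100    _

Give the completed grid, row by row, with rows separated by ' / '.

84 90 80 102 / 78 104 82 92 / 98 76 94 88 / 96 86 100 74

Row 3: 76 + 94 + 88 + ? = 356, so (3,1) = 98.
Using column 1: 84 + 98 + 96 + ? → (2,1) = 356 − 278 = 78.
Column 3 needs 356; the known cells sum to 276, so (1,3) = 80.
From main diagonal, 356 − (84 + 104 + 94) gives (4,4) = 74.
Row 1 needs 356; the known cells sum to 266, so (1,2) = 90.
Row 2 must total 356; the given cells sum to 264, so (2,4) = 92.
Row 4: 96 + 100 + 74 + ? = 356, so (4,2) = 86.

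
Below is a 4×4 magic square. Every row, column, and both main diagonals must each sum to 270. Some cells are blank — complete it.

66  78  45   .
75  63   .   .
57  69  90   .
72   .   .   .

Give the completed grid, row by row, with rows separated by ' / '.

Row 1 must total 270; the given cells sum to 189, so (1,4) = 81.
Row 3 needs 270; the known cells sum to 216, so (3,4) = 54.
From column 2, 270 − (78 + 63 + 69) gives (4,2) = 60.
The remaining cell in main diagonal is (4,4) = 270 − 219 = 51.
Anti-diagonal must total 270; the given cells sum to 222, so (2,3) = 48.
The remaining cell in row 2 is (2,4) = 270 − 186 = 84.
Row 4 must total 270; the given cells sum to 183, so (4,3) = 87.

66 78 45 81 / 75 63 48 84 / 57 69 90 54 / 72 60 87 51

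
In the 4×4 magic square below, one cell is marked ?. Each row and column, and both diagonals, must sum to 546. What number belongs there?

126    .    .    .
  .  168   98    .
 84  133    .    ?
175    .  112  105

182

The remaining cell in row 4 is (4,2) = 546 − 392 = 154.
From column 1, 546 − (126 + 84 + 175) gives (2,1) = 161.
Column 2 must total 546; the given cells sum to 455, so (1,2) = 91.
From main diagonal, 546 − (126 + 168 + 105) gives (3,3) = 147.
The remaining cell in anti-diagonal is (1,4) = 546 − 406 = 140.
Using row 1: 126 + 91 + 140 + ? → (1,3) = 546 − 357 = 189.
The remaining cell in row 2 is (2,4) = 546 − 427 = 119.
Row 3: 84 + 133 + 147 + ? = 546, so (3,4) = 182.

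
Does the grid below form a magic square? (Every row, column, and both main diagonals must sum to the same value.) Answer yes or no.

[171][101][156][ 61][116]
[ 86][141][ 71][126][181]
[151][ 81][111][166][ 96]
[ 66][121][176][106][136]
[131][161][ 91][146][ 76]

Row 1: 171 + 101 + 156 + 61 + 116 = 605.
Row 2: 86 + 141 + 71 + 126 + 181 = 605.
Row 3: 151 + 81 + 111 + 166 + 96 = 605.
Row 4: 66 + 121 + 176 + 106 + 136 = 605.
Row 5: 131 + 161 + 91 + 146 + 76 = 605.
Column 1: 171 + 86 + 151 + 66 + 131 = 605.
Column 2: 101 + 141 + 81 + 121 + 161 = 605.
Column 3: 156 + 71 + 111 + 176 + 91 = 605.
Column 4: 61 + 126 + 166 + 106 + 146 = 605.
Column 5: 116 + 181 + 96 + 136 + 76 = 605.
Main diagonal: 171 + 141 + 111 + 106 + 76 = 605.
Anti-diagonal: 116 + 126 + 111 + 121 + 131 = 605.
All lines sum to 605.

Yes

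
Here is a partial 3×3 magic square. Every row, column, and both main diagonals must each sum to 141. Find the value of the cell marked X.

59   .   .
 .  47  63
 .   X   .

Row 2 needs 141; the known cells sum to 110, so (2,1) = 31.
Column 1 needs 141; the known cells sum to 90, so (3,1) = 51.
The remaining cell in main diagonal is (3,3) = 141 − 106 = 35.
From anti-diagonal, 141 − (47 + 51) gives (1,3) = 43.
Row 1 must total 141; the given cells sum to 102, so (1,2) = 39.
From row 3, 141 − (51 + 35) gives (3,2) = 55.

55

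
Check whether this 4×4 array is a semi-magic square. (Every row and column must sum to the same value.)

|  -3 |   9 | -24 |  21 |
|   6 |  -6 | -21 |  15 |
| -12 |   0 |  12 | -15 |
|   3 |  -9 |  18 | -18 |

No — row 3 sums to -15 but column 1 sums to -6.

Row 1: -3 + 9 + (-24) + 21 = 3.
Row 2: 6 + (-6) + (-21) + 15 = -6.
Row 3: -12 + 0 + 12 + (-15) = -15.
Row 4: 3 + (-9) + 18 + (-18) = -6.
Column 1: -3 + 6 + (-12) + 3 = -6.
Column 2: 9 + (-6) + 0 + (-9) = -6.
Column 3: -24 + (-21) + 12 + 18 = -15.
Column 4: 21 + 15 + (-15) + (-18) = 3.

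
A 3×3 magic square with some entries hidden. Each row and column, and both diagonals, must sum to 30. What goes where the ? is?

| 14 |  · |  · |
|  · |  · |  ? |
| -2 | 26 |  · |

2

Using row 3: -2 + 26 + ? → (3,3) = 30 − 24 = 6.
The remaining cell in column 1 is (2,1) = 30 − 12 = 18.
Main diagonal: 14 + 6 + ? = 30, so (2,2) = 10.
Using anti-diagonal: 10 + (-2) + ? → (1,3) = 30 − 8 = 22.
Row 1: 14 + 22 + ? = 30, so (1,2) = -6.
The remaining cell in row 2 is (2,3) = 30 − 28 = 2.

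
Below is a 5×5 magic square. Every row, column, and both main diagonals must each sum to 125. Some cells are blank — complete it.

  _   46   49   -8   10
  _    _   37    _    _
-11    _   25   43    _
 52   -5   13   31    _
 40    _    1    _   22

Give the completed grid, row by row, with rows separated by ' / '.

28 46 49 -8 10 / 16 19 37 55 -2 / -11 7 25 43 61 / 52 -5 13 31 34 / 40 58 1 4 22

From row 1, 125 − (46 + 49 + (-8) + 10) gives (1,1) = 28.
Row 4 must total 125; the given cells sum to 91, so (4,5) = 34.
Using column 1: 28 + (-11) + 52 + 40 + ? → (2,1) = 125 − 109 = 16.
From main diagonal, 125 − (28 + 25 + 31 + 22) gives (2,2) = 19.
Anti-diagonal needs 125; the known cells sum to 70, so (2,4) = 55.
The remaining cell in row 2 is (2,5) = 125 − 127 = -2.
Column 4: -8 + 55 + 43 + 31 + ? = 125, so (5,4) = 4.
The remaining cell in column 5 is (3,5) = 125 − 64 = 61.
Row 3: -11 + 25 + 43 + 61 + ? = 125, so (3,2) = 7.
Using row 5: 40 + 1 + 4 + 22 + ? → (5,2) = 125 − 67 = 58.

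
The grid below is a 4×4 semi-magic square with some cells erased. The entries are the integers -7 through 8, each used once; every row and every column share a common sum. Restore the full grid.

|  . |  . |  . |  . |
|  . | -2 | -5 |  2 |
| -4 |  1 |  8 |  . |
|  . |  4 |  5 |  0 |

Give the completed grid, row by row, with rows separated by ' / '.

6 -1 -6 3 / 7 -2 -5 2 / -4 1 8 -3 / -7 4 5 0

The entries are -7 through 8, which sum to 8, so each line sums to 8/4 = 2.
From row 2, 2 − (-2 + (-5) + 2) gives (2,1) = 7.
From row 3, 2 − (-4 + 1 + 8) gives (3,4) = -3.
Row 4 needs 2; the known cells sum to 9, so (4,1) = -7.
Column 1: 7 + (-4) + (-7) + ? = 2, so (1,1) = 6.
Column 2 needs 2; the known cells sum to 3, so (1,2) = -1.
From column 3, 2 − (-5 + 8 + 5) gives (1,3) = -6.
Column 4 needs 2; the known cells sum to -1, so (1,4) = 3.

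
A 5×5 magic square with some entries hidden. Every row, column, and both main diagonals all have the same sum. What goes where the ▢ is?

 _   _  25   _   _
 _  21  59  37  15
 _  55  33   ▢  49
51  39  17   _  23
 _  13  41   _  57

Column 3 is complete and sums to 175; that is the magic constant.
Using row 2: 21 + 59 + 37 + 15 + ? → (2,1) = 175 − 132 = 43.
Using row 4: 51 + 39 + 17 + 23 + ? → (4,4) = 175 − 130 = 45.
The remaining cell in column 2 is (1,2) = 175 − 128 = 47.
Column 5 needs 175; the known cells sum to 144, so (1,5) = 31.
The remaining cell in main diagonal is (1,1) = 175 − 156 = 19.
Using anti-diagonal: 31 + 37 + 33 + 39 + ? → (5,1) = 175 − 140 = 35.
Row 1 needs 175; the known cells sum to 122, so (1,4) = 53.
Row 5 must total 175; the given cells sum to 146, so (5,4) = 29.
The remaining cell in column 1 is (3,1) = 175 − 148 = 27.
The remaining cell in column 4 is (3,4) = 175 − 164 = 11.

11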